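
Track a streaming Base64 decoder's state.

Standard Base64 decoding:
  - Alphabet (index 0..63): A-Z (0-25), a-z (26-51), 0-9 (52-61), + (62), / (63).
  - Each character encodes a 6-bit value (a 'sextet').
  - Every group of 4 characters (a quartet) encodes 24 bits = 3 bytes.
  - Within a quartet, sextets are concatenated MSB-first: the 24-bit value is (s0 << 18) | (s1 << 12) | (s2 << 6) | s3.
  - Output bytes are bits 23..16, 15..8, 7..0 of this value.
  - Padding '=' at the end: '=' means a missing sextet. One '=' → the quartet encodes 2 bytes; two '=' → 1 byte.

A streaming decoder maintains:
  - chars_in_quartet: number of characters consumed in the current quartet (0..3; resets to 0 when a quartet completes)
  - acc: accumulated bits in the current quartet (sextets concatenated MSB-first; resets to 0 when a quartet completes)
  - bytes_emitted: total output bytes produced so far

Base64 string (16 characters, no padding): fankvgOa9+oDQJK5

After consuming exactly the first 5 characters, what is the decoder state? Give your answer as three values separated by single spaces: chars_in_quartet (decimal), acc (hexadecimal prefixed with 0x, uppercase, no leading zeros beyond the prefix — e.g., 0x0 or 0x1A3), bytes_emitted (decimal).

After char 0 ('f'=31): chars_in_quartet=1 acc=0x1F bytes_emitted=0
After char 1 ('a'=26): chars_in_quartet=2 acc=0x7DA bytes_emitted=0
After char 2 ('n'=39): chars_in_quartet=3 acc=0x1F6A7 bytes_emitted=0
After char 3 ('k'=36): chars_in_quartet=4 acc=0x7DA9E4 -> emit 7D A9 E4, reset; bytes_emitted=3
After char 4 ('v'=47): chars_in_quartet=1 acc=0x2F bytes_emitted=3

Answer: 1 0x2F 3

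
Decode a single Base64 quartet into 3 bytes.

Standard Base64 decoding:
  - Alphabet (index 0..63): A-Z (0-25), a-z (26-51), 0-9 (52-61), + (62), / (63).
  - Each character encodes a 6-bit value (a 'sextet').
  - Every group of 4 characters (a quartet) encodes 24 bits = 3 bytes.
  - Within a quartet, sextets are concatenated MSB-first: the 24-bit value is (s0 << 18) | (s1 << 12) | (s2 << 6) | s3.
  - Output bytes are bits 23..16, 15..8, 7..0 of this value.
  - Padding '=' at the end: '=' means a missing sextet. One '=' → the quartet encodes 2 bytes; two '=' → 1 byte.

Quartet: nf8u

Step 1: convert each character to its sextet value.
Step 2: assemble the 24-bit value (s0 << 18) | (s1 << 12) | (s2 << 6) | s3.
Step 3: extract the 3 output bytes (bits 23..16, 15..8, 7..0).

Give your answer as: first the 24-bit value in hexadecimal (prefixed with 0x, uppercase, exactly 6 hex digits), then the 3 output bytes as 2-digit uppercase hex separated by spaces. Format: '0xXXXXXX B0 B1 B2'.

Answer: 0x9DFF2E 9D FF 2E

Derivation:
Sextets: n=39, f=31, 8=60, u=46
24-bit: (39<<18) | (31<<12) | (60<<6) | 46
      = 0x9C0000 | 0x01F000 | 0x000F00 | 0x00002E
      = 0x9DFF2E
Bytes: (v>>16)&0xFF=9D, (v>>8)&0xFF=FF, v&0xFF=2E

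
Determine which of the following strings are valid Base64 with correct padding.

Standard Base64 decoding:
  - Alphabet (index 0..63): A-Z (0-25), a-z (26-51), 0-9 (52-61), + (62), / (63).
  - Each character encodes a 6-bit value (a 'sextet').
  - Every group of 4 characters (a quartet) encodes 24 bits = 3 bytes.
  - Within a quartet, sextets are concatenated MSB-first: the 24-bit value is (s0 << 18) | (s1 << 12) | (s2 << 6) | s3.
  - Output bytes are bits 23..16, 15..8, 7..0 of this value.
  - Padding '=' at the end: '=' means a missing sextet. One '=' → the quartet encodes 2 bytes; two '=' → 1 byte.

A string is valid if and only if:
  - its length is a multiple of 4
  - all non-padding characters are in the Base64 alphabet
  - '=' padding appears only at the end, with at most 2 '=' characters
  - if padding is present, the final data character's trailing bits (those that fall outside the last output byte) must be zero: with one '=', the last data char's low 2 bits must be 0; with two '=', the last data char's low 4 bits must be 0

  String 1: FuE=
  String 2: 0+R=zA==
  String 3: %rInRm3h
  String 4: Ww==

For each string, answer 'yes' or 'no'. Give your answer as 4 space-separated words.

Answer: yes no no yes

Derivation:
String 1: 'FuE=' → valid
String 2: '0+R=zA==' → invalid (bad char(s): ['=']; '=' in middle)
String 3: '%rInRm3h' → invalid (bad char(s): ['%'])
String 4: 'Ww==' → valid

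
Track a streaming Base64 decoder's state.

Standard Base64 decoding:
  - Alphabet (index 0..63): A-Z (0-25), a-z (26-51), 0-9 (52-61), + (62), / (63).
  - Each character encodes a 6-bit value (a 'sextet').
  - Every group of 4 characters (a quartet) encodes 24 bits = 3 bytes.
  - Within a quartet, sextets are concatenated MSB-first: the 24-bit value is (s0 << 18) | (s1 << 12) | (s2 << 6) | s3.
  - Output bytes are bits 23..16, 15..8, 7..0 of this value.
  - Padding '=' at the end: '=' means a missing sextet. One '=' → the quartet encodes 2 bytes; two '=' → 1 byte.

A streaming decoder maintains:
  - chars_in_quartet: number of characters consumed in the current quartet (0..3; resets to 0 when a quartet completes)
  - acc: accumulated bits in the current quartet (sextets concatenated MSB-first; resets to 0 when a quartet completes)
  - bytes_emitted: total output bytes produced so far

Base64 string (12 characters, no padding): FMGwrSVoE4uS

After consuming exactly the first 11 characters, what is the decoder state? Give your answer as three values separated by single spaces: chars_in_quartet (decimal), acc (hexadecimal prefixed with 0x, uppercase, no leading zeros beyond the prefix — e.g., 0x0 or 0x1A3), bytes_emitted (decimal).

Answer: 3 0x4E2E 6

Derivation:
After char 0 ('F'=5): chars_in_quartet=1 acc=0x5 bytes_emitted=0
After char 1 ('M'=12): chars_in_quartet=2 acc=0x14C bytes_emitted=0
After char 2 ('G'=6): chars_in_quartet=3 acc=0x5306 bytes_emitted=0
After char 3 ('w'=48): chars_in_quartet=4 acc=0x14C1B0 -> emit 14 C1 B0, reset; bytes_emitted=3
After char 4 ('r'=43): chars_in_quartet=1 acc=0x2B bytes_emitted=3
After char 5 ('S'=18): chars_in_quartet=2 acc=0xAD2 bytes_emitted=3
After char 6 ('V'=21): chars_in_quartet=3 acc=0x2B495 bytes_emitted=3
After char 7 ('o'=40): chars_in_quartet=4 acc=0xAD2568 -> emit AD 25 68, reset; bytes_emitted=6
After char 8 ('E'=4): chars_in_quartet=1 acc=0x4 bytes_emitted=6
After char 9 ('4'=56): chars_in_quartet=2 acc=0x138 bytes_emitted=6
After char 10 ('u'=46): chars_in_quartet=3 acc=0x4E2E bytes_emitted=6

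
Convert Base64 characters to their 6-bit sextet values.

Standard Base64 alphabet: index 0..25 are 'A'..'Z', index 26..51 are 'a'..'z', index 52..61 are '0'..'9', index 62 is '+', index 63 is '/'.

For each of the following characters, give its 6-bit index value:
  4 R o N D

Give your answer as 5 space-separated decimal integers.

Answer: 56 17 40 13 3

Derivation:
'4': 0..9 range, 52 + ord('4') − ord('0') = 56
'R': A..Z range, ord('R') − ord('A') = 17
'o': a..z range, 26 + ord('o') − ord('a') = 40
'N': A..Z range, ord('N') − ord('A') = 13
'D': A..Z range, ord('D') − ord('A') = 3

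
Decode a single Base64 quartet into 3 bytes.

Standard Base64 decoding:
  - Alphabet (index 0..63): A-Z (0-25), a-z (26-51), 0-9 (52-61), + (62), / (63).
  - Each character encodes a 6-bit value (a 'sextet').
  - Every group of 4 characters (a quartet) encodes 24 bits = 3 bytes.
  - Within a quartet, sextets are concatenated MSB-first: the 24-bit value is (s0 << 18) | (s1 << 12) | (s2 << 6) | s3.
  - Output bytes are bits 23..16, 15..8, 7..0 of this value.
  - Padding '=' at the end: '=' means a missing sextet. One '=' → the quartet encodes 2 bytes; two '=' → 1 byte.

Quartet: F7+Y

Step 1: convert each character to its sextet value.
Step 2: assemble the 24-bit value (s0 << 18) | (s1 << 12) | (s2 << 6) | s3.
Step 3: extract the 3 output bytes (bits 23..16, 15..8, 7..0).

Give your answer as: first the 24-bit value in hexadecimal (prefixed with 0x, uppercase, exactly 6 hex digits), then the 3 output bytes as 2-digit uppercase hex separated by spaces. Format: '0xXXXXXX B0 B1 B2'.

Sextets: F=5, 7=59, +=62, Y=24
24-bit: (5<<18) | (59<<12) | (62<<6) | 24
      = 0x140000 | 0x03B000 | 0x000F80 | 0x000018
      = 0x17BF98
Bytes: (v>>16)&0xFF=17, (v>>8)&0xFF=BF, v&0xFF=98

Answer: 0x17BF98 17 BF 98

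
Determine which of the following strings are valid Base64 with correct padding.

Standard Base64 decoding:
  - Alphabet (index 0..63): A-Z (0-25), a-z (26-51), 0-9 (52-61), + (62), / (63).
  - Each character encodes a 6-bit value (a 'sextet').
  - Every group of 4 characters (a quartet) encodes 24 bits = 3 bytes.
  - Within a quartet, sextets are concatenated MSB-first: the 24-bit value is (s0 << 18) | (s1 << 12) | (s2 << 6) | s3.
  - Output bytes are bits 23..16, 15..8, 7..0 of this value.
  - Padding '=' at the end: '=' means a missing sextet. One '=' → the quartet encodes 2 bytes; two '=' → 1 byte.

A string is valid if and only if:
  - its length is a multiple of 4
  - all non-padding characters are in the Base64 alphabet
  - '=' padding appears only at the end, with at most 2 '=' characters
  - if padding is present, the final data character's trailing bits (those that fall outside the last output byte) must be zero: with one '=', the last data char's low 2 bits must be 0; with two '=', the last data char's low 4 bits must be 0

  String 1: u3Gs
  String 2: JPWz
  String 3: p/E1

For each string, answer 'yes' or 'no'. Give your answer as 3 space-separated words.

String 1: 'u3Gs' → valid
String 2: 'JPWz' → valid
String 3: 'p/E1' → valid

Answer: yes yes yes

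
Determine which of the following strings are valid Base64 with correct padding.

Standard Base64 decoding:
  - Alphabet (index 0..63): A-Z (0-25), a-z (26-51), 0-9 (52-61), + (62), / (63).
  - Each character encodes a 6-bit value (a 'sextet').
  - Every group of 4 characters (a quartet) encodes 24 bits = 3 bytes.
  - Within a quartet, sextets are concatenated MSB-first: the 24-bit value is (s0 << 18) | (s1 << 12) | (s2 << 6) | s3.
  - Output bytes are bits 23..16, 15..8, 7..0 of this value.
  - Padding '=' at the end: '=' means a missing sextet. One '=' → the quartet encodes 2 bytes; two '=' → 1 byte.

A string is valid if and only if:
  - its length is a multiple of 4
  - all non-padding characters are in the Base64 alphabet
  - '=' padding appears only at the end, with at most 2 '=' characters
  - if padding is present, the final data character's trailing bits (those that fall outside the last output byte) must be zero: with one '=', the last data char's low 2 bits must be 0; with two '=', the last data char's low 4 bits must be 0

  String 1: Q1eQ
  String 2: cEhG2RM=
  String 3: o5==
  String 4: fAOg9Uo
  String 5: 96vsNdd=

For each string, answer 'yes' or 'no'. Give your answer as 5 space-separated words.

Answer: yes yes no no no

Derivation:
String 1: 'Q1eQ' → valid
String 2: 'cEhG2RM=' → valid
String 3: 'o5==' → invalid (bad trailing bits)
String 4: 'fAOg9Uo' → invalid (len=7 not mult of 4)
String 5: '96vsNdd=' → invalid (bad trailing bits)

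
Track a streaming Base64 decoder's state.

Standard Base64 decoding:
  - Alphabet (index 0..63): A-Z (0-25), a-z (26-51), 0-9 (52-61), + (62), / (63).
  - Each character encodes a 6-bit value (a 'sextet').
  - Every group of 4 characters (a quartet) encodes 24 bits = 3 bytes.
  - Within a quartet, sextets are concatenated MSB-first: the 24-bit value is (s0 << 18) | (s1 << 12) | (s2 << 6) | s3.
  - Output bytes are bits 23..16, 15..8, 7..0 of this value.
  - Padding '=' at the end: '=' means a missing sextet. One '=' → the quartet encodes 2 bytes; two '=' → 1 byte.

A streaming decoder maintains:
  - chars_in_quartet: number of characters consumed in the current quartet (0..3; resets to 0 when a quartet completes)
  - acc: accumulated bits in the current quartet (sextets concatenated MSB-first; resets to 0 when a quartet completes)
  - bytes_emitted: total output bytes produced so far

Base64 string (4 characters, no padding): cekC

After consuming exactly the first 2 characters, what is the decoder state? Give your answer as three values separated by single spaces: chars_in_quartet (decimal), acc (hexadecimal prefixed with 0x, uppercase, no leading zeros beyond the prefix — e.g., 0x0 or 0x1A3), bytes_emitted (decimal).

Answer: 2 0x71E 0

Derivation:
After char 0 ('c'=28): chars_in_quartet=1 acc=0x1C bytes_emitted=0
After char 1 ('e'=30): chars_in_quartet=2 acc=0x71E bytes_emitted=0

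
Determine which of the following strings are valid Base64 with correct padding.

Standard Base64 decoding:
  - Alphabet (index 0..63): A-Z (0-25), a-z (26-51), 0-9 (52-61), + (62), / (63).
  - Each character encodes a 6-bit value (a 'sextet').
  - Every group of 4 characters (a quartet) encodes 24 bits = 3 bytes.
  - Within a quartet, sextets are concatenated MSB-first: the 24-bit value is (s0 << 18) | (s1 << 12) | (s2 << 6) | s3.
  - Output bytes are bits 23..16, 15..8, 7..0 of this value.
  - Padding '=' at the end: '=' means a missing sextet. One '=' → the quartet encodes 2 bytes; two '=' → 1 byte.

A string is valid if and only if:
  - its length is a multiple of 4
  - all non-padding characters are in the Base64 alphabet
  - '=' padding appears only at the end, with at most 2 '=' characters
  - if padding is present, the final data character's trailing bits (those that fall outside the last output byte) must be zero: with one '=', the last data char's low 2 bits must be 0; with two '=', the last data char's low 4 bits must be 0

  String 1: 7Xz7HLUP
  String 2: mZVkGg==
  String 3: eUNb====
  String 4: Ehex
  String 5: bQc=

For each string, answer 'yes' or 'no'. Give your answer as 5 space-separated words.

String 1: '7Xz7HLUP' → valid
String 2: 'mZVkGg==' → valid
String 3: 'eUNb====' → invalid (4 pad chars (max 2))
String 4: 'Ehex' → valid
String 5: 'bQc=' → valid

Answer: yes yes no yes yes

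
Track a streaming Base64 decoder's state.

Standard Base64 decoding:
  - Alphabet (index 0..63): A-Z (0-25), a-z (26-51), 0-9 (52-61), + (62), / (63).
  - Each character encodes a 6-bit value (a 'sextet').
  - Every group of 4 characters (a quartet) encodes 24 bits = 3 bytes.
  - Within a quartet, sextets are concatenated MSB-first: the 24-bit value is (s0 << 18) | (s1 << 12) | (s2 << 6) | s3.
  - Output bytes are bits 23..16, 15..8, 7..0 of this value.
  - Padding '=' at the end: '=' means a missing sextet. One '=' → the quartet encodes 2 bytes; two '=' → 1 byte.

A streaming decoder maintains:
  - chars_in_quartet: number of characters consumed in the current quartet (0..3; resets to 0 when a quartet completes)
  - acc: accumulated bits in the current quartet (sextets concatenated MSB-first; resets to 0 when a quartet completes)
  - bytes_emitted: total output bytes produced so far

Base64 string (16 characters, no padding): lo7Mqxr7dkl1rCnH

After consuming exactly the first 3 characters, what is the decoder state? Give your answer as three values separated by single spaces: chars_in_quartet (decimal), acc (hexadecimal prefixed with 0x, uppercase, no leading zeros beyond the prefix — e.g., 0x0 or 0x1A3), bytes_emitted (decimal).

Answer: 3 0x25A3B 0

Derivation:
After char 0 ('l'=37): chars_in_quartet=1 acc=0x25 bytes_emitted=0
After char 1 ('o'=40): chars_in_quartet=2 acc=0x968 bytes_emitted=0
After char 2 ('7'=59): chars_in_quartet=3 acc=0x25A3B bytes_emitted=0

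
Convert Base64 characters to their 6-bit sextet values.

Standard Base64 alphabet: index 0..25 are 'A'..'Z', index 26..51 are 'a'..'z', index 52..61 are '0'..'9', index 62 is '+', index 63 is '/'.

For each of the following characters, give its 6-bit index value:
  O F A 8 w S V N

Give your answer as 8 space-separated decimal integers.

Answer: 14 5 0 60 48 18 21 13

Derivation:
'O': A..Z range, ord('O') − ord('A') = 14
'F': A..Z range, ord('F') − ord('A') = 5
'A': A..Z range, ord('A') − ord('A') = 0
'8': 0..9 range, 52 + ord('8') − ord('0') = 60
'w': a..z range, 26 + ord('w') − ord('a') = 48
'S': A..Z range, ord('S') − ord('A') = 18
'V': A..Z range, ord('V') − ord('A') = 21
'N': A..Z range, ord('N') − ord('A') = 13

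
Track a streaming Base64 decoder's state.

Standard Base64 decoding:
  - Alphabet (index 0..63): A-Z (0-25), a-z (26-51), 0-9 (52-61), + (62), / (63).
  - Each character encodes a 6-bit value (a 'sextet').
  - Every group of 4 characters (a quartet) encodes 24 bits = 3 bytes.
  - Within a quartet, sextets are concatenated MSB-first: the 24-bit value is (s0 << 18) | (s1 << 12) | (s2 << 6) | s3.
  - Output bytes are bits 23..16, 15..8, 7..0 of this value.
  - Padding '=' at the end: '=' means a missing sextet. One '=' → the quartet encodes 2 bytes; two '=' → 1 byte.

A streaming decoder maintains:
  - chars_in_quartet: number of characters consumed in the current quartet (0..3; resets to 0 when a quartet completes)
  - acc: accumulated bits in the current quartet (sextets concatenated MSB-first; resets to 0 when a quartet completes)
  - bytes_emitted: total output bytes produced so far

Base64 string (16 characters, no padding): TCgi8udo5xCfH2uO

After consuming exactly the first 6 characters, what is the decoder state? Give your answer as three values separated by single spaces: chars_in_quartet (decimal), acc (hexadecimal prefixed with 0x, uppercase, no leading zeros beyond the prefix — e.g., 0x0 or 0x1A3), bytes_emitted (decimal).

After char 0 ('T'=19): chars_in_quartet=1 acc=0x13 bytes_emitted=0
After char 1 ('C'=2): chars_in_quartet=2 acc=0x4C2 bytes_emitted=0
After char 2 ('g'=32): chars_in_quartet=3 acc=0x130A0 bytes_emitted=0
After char 3 ('i'=34): chars_in_quartet=4 acc=0x4C2822 -> emit 4C 28 22, reset; bytes_emitted=3
After char 4 ('8'=60): chars_in_quartet=1 acc=0x3C bytes_emitted=3
After char 5 ('u'=46): chars_in_quartet=2 acc=0xF2E bytes_emitted=3

Answer: 2 0xF2E 3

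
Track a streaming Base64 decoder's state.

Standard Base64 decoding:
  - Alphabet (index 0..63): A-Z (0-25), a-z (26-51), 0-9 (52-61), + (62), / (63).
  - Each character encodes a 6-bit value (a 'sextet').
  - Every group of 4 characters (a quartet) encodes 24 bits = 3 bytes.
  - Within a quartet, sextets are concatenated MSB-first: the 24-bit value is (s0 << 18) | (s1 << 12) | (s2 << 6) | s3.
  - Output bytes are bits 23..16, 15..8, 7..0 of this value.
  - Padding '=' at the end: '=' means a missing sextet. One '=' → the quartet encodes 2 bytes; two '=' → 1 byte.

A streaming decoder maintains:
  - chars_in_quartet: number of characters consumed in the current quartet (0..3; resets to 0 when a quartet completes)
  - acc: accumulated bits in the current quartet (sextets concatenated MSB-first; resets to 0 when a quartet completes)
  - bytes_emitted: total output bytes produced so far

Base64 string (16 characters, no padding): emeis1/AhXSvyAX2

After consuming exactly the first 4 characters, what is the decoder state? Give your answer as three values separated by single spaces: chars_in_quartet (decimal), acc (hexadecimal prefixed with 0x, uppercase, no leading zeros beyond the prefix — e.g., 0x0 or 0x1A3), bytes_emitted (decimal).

After char 0 ('e'=30): chars_in_quartet=1 acc=0x1E bytes_emitted=0
After char 1 ('m'=38): chars_in_quartet=2 acc=0x7A6 bytes_emitted=0
After char 2 ('e'=30): chars_in_quartet=3 acc=0x1E99E bytes_emitted=0
After char 3 ('i'=34): chars_in_quartet=4 acc=0x7A67A2 -> emit 7A 67 A2, reset; bytes_emitted=3

Answer: 0 0x0 3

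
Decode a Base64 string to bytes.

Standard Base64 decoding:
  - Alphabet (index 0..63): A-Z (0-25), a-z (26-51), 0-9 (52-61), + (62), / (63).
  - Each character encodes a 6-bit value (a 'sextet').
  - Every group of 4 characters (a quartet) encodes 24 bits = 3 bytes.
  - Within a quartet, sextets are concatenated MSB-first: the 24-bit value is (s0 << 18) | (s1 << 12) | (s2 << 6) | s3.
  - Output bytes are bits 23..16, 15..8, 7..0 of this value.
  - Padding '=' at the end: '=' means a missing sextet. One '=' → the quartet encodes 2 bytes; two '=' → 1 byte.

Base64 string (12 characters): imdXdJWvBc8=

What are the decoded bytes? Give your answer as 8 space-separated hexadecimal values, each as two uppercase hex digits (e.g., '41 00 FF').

Answer: 8A 67 57 74 95 AF 05 CF

Derivation:
After char 0 ('i'=34): chars_in_quartet=1 acc=0x22 bytes_emitted=0
After char 1 ('m'=38): chars_in_quartet=2 acc=0x8A6 bytes_emitted=0
After char 2 ('d'=29): chars_in_quartet=3 acc=0x2299D bytes_emitted=0
After char 3 ('X'=23): chars_in_quartet=4 acc=0x8A6757 -> emit 8A 67 57, reset; bytes_emitted=3
After char 4 ('d'=29): chars_in_quartet=1 acc=0x1D bytes_emitted=3
After char 5 ('J'=9): chars_in_quartet=2 acc=0x749 bytes_emitted=3
After char 6 ('W'=22): chars_in_quartet=3 acc=0x1D256 bytes_emitted=3
After char 7 ('v'=47): chars_in_quartet=4 acc=0x7495AF -> emit 74 95 AF, reset; bytes_emitted=6
After char 8 ('B'=1): chars_in_quartet=1 acc=0x1 bytes_emitted=6
After char 9 ('c'=28): chars_in_quartet=2 acc=0x5C bytes_emitted=6
After char 10 ('8'=60): chars_in_quartet=3 acc=0x173C bytes_emitted=6
Padding '=': partial quartet acc=0x173C -> emit 05 CF; bytes_emitted=8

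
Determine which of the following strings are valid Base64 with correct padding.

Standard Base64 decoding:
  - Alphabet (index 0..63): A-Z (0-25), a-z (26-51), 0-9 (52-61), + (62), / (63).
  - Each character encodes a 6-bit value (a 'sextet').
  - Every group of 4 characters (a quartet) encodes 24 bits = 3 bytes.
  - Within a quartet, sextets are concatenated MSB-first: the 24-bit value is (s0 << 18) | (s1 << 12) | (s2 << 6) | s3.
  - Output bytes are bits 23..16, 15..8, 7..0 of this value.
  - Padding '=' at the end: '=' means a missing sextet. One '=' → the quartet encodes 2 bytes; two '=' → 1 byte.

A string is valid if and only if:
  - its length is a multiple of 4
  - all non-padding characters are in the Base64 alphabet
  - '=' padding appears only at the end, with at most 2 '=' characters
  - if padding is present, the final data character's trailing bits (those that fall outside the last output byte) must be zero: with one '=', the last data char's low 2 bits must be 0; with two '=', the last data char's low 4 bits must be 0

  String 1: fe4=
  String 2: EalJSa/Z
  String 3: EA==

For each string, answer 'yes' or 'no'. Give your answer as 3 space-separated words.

Answer: yes yes yes

Derivation:
String 1: 'fe4=' → valid
String 2: 'EalJSa/Z' → valid
String 3: 'EA==' → valid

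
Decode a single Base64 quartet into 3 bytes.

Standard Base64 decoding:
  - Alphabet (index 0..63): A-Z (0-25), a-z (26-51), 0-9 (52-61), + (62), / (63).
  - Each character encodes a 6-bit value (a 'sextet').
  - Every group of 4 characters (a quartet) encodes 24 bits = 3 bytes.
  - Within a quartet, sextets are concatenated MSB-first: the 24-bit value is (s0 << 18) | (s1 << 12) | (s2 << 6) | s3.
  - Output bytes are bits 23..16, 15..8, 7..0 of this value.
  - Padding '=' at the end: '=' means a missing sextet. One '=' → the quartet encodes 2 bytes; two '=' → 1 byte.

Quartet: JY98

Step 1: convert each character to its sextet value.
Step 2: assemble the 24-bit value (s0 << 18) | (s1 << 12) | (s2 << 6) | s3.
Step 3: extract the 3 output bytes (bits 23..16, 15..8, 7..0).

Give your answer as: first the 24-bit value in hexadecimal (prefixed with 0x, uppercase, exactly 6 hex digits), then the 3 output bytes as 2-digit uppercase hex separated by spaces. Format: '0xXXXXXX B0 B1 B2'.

Sextets: J=9, Y=24, 9=61, 8=60
24-bit: (9<<18) | (24<<12) | (61<<6) | 60
      = 0x240000 | 0x018000 | 0x000F40 | 0x00003C
      = 0x258F7C
Bytes: (v>>16)&0xFF=25, (v>>8)&0xFF=8F, v&0xFF=7C

Answer: 0x258F7C 25 8F 7C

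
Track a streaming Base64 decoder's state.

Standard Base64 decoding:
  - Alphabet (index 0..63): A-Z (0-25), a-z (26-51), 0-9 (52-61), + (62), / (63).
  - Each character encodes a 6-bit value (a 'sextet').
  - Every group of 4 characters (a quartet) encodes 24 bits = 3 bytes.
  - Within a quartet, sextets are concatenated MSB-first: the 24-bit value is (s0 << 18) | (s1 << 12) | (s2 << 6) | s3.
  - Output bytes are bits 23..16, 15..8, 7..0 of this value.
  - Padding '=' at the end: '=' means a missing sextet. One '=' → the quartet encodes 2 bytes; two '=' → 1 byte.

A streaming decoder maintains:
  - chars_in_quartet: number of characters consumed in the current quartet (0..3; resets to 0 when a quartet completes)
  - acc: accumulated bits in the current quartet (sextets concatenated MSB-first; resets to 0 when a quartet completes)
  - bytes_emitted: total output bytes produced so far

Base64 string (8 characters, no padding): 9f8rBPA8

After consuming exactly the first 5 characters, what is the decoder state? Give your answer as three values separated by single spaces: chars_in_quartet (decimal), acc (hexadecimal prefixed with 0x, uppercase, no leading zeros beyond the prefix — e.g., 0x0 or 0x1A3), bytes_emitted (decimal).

After char 0 ('9'=61): chars_in_quartet=1 acc=0x3D bytes_emitted=0
After char 1 ('f'=31): chars_in_quartet=2 acc=0xF5F bytes_emitted=0
After char 2 ('8'=60): chars_in_quartet=3 acc=0x3D7FC bytes_emitted=0
After char 3 ('r'=43): chars_in_quartet=4 acc=0xF5FF2B -> emit F5 FF 2B, reset; bytes_emitted=3
After char 4 ('B'=1): chars_in_quartet=1 acc=0x1 bytes_emitted=3

Answer: 1 0x1 3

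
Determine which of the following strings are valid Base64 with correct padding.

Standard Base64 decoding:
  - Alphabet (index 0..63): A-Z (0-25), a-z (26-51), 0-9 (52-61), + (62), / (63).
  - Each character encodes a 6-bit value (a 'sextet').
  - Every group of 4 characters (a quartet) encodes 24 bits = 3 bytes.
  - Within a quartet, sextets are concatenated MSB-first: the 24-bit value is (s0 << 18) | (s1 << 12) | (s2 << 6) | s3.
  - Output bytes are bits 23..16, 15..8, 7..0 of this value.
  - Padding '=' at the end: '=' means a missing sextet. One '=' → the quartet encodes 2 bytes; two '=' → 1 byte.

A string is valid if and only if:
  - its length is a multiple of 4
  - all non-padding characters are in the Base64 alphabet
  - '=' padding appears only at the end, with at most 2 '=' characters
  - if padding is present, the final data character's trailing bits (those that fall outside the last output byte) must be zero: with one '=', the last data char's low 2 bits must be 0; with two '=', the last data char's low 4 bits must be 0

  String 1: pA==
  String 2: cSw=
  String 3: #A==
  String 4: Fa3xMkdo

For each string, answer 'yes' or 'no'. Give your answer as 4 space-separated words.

Answer: yes yes no yes

Derivation:
String 1: 'pA==' → valid
String 2: 'cSw=' → valid
String 3: '#A==' → invalid (bad char(s): ['#'])
String 4: 'Fa3xMkdo' → valid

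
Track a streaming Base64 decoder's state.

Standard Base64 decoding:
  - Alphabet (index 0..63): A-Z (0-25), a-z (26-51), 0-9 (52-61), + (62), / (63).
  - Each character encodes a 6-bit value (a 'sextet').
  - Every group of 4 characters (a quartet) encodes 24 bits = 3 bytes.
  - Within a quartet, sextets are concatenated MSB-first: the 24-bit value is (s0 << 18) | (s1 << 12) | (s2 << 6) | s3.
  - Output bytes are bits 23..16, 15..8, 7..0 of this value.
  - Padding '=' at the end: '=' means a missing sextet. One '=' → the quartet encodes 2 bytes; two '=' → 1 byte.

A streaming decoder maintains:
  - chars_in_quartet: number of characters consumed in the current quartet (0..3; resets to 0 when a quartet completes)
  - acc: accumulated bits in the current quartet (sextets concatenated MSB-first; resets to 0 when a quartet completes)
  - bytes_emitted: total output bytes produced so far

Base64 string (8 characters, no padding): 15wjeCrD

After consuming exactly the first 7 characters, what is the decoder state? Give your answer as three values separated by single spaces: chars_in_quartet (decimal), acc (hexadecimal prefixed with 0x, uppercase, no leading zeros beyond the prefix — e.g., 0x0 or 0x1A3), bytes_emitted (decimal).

After char 0 ('1'=53): chars_in_quartet=1 acc=0x35 bytes_emitted=0
After char 1 ('5'=57): chars_in_quartet=2 acc=0xD79 bytes_emitted=0
After char 2 ('w'=48): chars_in_quartet=3 acc=0x35E70 bytes_emitted=0
After char 3 ('j'=35): chars_in_quartet=4 acc=0xD79C23 -> emit D7 9C 23, reset; bytes_emitted=3
After char 4 ('e'=30): chars_in_quartet=1 acc=0x1E bytes_emitted=3
After char 5 ('C'=2): chars_in_quartet=2 acc=0x782 bytes_emitted=3
After char 6 ('r'=43): chars_in_quartet=3 acc=0x1E0AB bytes_emitted=3

Answer: 3 0x1E0AB 3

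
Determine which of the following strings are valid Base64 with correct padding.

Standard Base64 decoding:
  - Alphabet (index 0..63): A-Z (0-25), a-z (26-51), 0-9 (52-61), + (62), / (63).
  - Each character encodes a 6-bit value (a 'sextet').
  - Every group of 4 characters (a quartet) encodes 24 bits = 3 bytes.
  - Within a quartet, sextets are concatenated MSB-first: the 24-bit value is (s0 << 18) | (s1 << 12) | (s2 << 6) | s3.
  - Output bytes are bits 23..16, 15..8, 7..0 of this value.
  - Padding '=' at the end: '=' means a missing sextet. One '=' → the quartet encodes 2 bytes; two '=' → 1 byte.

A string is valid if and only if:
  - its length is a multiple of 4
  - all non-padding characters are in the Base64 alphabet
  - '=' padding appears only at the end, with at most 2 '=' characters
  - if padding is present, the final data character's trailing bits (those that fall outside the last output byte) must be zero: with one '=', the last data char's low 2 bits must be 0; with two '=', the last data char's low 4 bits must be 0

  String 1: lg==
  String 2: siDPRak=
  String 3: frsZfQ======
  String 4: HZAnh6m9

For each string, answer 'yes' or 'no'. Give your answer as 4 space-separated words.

Answer: yes yes no yes

Derivation:
String 1: 'lg==' → valid
String 2: 'siDPRak=' → valid
String 3: 'frsZfQ======' → invalid (6 pad chars (max 2))
String 4: 'HZAnh6m9' → valid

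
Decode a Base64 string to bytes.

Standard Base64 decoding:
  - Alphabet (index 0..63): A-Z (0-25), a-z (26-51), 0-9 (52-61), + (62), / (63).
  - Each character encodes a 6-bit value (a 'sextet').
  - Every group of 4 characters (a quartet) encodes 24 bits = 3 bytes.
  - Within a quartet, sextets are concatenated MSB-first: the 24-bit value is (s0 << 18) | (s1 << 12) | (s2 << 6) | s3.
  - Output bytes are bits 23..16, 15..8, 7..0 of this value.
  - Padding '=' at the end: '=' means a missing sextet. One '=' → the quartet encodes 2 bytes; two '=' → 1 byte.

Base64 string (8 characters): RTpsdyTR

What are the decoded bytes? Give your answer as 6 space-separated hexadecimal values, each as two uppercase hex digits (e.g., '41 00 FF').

After char 0 ('R'=17): chars_in_quartet=1 acc=0x11 bytes_emitted=0
After char 1 ('T'=19): chars_in_quartet=2 acc=0x453 bytes_emitted=0
After char 2 ('p'=41): chars_in_quartet=3 acc=0x114E9 bytes_emitted=0
After char 3 ('s'=44): chars_in_quartet=4 acc=0x453A6C -> emit 45 3A 6C, reset; bytes_emitted=3
After char 4 ('d'=29): chars_in_quartet=1 acc=0x1D bytes_emitted=3
After char 5 ('y'=50): chars_in_quartet=2 acc=0x772 bytes_emitted=3
After char 6 ('T'=19): chars_in_quartet=3 acc=0x1DC93 bytes_emitted=3
After char 7 ('R'=17): chars_in_quartet=4 acc=0x7724D1 -> emit 77 24 D1, reset; bytes_emitted=6

Answer: 45 3A 6C 77 24 D1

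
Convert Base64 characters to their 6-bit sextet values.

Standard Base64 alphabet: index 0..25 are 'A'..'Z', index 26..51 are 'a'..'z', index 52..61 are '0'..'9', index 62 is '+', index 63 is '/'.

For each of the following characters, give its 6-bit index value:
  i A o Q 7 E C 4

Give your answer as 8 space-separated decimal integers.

'i': a..z range, 26 + ord('i') − ord('a') = 34
'A': A..Z range, ord('A') − ord('A') = 0
'o': a..z range, 26 + ord('o') − ord('a') = 40
'Q': A..Z range, ord('Q') − ord('A') = 16
'7': 0..9 range, 52 + ord('7') − ord('0') = 59
'E': A..Z range, ord('E') − ord('A') = 4
'C': A..Z range, ord('C') − ord('A') = 2
'4': 0..9 range, 52 + ord('4') − ord('0') = 56

Answer: 34 0 40 16 59 4 2 56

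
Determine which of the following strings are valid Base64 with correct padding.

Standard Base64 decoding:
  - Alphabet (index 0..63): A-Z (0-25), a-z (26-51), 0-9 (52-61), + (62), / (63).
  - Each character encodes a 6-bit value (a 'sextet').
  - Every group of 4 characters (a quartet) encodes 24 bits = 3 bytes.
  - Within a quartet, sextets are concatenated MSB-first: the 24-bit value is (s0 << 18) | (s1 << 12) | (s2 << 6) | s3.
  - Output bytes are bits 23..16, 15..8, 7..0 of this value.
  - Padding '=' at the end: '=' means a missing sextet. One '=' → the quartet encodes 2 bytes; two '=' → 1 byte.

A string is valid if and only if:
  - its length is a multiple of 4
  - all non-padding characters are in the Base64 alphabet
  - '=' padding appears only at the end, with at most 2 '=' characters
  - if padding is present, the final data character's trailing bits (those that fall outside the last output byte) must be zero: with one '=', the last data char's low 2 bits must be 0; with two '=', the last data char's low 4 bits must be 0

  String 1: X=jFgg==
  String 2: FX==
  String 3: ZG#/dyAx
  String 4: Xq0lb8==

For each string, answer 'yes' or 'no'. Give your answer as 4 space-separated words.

String 1: 'X=jFgg==' → invalid (bad char(s): ['=']; '=' in middle)
String 2: 'FX==' → invalid (bad trailing bits)
String 3: 'ZG#/dyAx' → invalid (bad char(s): ['#'])
String 4: 'Xq0lb8==' → invalid (bad trailing bits)

Answer: no no no no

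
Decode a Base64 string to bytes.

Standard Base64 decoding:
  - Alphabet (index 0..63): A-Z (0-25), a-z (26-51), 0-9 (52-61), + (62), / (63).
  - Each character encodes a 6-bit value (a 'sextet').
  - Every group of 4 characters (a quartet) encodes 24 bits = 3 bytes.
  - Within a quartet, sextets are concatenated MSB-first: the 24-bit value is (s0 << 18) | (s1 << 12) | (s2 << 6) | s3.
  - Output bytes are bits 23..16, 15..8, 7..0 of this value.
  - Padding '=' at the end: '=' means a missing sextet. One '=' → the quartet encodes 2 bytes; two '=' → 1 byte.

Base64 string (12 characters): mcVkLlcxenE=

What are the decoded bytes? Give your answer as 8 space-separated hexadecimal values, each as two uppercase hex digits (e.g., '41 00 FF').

After char 0 ('m'=38): chars_in_quartet=1 acc=0x26 bytes_emitted=0
After char 1 ('c'=28): chars_in_quartet=2 acc=0x99C bytes_emitted=0
After char 2 ('V'=21): chars_in_quartet=3 acc=0x26715 bytes_emitted=0
After char 3 ('k'=36): chars_in_quartet=4 acc=0x99C564 -> emit 99 C5 64, reset; bytes_emitted=3
After char 4 ('L'=11): chars_in_quartet=1 acc=0xB bytes_emitted=3
After char 5 ('l'=37): chars_in_quartet=2 acc=0x2E5 bytes_emitted=3
After char 6 ('c'=28): chars_in_quartet=3 acc=0xB95C bytes_emitted=3
After char 7 ('x'=49): chars_in_quartet=4 acc=0x2E5731 -> emit 2E 57 31, reset; bytes_emitted=6
After char 8 ('e'=30): chars_in_quartet=1 acc=0x1E bytes_emitted=6
After char 9 ('n'=39): chars_in_quartet=2 acc=0x7A7 bytes_emitted=6
After char 10 ('E'=4): chars_in_quartet=3 acc=0x1E9C4 bytes_emitted=6
Padding '=': partial quartet acc=0x1E9C4 -> emit 7A 71; bytes_emitted=8

Answer: 99 C5 64 2E 57 31 7A 71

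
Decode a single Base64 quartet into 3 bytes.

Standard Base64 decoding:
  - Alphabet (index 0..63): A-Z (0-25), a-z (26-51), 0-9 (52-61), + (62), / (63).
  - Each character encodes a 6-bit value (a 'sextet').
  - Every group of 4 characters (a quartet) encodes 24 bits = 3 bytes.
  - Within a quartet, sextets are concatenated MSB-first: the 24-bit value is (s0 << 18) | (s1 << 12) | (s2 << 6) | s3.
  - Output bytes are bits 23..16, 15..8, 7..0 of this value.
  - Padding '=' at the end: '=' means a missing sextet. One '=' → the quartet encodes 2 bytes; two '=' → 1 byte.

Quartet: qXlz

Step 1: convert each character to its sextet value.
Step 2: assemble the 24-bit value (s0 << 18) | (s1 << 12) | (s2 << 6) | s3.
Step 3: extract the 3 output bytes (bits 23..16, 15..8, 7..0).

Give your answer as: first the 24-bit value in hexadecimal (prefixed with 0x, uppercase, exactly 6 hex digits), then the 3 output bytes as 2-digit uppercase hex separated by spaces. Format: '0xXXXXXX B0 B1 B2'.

Sextets: q=42, X=23, l=37, z=51
24-bit: (42<<18) | (23<<12) | (37<<6) | 51
      = 0xA80000 | 0x017000 | 0x000940 | 0x000033
      = 0xA97973
Bytes: (v>>16)&0xFF=A9, (v>>8)&0xFF=79, v&0xFF=73

Answer: 0xA97973 A9 79 73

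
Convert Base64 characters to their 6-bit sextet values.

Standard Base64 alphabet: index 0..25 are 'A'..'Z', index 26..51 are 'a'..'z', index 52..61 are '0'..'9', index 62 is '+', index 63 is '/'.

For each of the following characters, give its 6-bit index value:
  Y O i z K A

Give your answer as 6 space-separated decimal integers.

'Y': A..Z range, ord('Y') − ord('A') = 24
'O': A..Z range, ord('O') − ord('A') = 14
'i': a..z range, 26 + ord('i') − ord('a') = 34
'z': a..z range, 26 + ord('z') − ord('a') = 51
'K': A..Z range, ord('K') − ord('A') = 10
'A': A..Z range, ord('A') − ord('A') = 0

Answer: 24 14 34 51 10 0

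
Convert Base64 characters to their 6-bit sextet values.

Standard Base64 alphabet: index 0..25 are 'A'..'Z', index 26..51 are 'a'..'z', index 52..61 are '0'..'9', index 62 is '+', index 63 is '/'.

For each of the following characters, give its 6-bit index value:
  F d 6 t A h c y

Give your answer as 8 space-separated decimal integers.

'F': A..Z range, ord('F') − ord('A') = 5
'd': a..z range, 26 + ord('d') − ord('a') = 29
'6': 0..9 range, 52 + ord('6') − ord('0') = 58
't': a..z range, 26 + ord('t') − ord('a') = 45
'A': A..Z range, ord('A') − ord('A') = 0
'h': a..z range, 26 + ord('h') − ord('a') = 33
'c': a..z range, 26 + ord('c') − ord('a') = 28
'y': a..z range, 26 + ord('y') − ord('a') = 50

Answer: 5 29 58 45 0 33 28 50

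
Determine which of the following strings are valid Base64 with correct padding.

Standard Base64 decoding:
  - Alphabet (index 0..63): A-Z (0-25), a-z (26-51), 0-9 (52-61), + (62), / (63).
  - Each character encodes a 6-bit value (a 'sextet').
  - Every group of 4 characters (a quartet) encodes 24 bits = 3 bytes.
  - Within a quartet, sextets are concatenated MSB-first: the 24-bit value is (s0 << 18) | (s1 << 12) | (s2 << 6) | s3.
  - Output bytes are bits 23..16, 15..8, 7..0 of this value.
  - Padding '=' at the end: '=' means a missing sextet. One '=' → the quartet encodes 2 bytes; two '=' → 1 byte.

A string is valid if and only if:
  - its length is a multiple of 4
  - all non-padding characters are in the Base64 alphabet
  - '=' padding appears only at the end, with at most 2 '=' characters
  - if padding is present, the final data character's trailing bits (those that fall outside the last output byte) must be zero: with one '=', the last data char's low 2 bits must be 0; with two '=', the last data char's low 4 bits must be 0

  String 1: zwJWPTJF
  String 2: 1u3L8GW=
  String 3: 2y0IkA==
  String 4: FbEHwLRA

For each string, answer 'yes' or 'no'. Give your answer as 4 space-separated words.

Answer: yes no yes yes

Derivation:
String 1: 'zwJWPTJF' → valid
String 2: '1u3L8GW=' → invalid (bad trailing bits)
String 3: '2y0IkA==' → valid
String 4: 'FbEHwLRA' → valid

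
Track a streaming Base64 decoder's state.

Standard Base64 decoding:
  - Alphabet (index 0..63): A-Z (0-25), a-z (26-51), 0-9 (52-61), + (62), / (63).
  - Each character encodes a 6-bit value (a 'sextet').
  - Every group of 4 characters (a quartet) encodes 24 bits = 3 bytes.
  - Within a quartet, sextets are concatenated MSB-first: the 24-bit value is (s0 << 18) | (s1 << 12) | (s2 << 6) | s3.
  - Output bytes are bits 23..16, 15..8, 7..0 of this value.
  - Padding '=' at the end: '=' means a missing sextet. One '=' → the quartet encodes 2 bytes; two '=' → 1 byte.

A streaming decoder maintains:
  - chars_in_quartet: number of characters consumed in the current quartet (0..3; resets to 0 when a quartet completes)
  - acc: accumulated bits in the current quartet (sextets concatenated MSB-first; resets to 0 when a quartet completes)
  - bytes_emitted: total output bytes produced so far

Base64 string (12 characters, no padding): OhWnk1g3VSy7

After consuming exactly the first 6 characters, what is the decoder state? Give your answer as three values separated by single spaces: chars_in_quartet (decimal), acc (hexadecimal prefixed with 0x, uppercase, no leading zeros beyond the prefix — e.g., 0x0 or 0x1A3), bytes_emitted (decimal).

Answer: 2 0x935 3

Derivation:
After char 0 ('O'=14): chars_in_quartet=1 acc=0xE bytes_emitted=0
After char 1 ('h'=33): chars_in_quartet=2 acc=0x3A1 bytes_emitted=0
After char 2 ('W'=22): chars_in_quartet=3 acc=0xE856 bytes_emitted=0
After char 3 ('n'=39): chars_in_quartet=4 acc=0x3A15A7 -> emit 3A 15 A7, reset; bytes_emitted=3
After char 4 ('k'=36): chars_in_quartet=1 acc=0x24 bytes_emitted=3
After char 5 ('1'=53): chars_in_quartet=2 acc=0x935 bytes_emitted=3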